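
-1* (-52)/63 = 0.83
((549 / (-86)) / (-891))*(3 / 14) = 61 / 39732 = 0.00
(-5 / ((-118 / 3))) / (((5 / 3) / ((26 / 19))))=117 / 1121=0.10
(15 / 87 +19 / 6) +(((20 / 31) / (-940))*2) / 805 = 681445837 / 204081990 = 3.34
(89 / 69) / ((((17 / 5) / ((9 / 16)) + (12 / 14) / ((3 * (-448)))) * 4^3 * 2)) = 65415 / 39233492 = 0.00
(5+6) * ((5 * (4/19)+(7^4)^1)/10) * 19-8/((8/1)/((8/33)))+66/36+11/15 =8283862/165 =50205.22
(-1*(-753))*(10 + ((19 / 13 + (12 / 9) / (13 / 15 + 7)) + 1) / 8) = 23861817 / 3068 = 7777.65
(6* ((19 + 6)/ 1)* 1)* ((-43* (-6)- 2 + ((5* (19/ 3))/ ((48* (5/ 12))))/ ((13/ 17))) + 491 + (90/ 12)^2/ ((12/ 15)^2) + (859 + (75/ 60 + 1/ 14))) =741373025/ 2912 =254592.38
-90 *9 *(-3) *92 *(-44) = -9836640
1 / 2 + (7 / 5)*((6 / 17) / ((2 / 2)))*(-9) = -671 / 170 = -3.95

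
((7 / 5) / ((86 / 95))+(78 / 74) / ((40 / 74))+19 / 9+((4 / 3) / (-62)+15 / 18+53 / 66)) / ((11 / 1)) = 19062583 / 29032740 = 0.66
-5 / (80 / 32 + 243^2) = -10 / 118103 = -0.00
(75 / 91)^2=5625 / 8281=0.68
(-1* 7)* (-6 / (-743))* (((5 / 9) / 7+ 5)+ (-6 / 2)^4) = -4.87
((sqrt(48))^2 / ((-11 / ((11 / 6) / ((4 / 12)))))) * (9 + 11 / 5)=-1344 / 5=-268.80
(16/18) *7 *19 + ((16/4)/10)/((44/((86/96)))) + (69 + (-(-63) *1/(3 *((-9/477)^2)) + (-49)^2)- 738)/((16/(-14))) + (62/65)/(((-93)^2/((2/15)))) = -5076109157687/95752800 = -53012.64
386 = 386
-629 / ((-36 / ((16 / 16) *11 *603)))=463573 / 4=115893.25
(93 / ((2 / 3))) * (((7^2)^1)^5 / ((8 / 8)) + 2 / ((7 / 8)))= 551674165761 / 14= 39405297554.36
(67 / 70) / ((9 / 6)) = 67 / 105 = 0.64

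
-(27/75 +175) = -4384/25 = -175.36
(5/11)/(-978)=-5/10758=-0.00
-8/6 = -4/3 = -1.33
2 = 2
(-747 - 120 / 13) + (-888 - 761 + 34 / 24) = -2403.81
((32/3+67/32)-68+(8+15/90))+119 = 6905/96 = 71.93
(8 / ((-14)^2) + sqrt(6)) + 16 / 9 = 802 / 441 + sqrt(6) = 4.27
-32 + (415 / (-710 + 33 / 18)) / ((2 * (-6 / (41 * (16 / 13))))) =-1631464 / 55237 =-29.54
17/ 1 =17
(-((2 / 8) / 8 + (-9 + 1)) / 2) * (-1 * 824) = -26265 / 8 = -3283.12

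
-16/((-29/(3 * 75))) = 3600/29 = 124.14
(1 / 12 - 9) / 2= -4.46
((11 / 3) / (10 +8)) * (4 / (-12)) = -11 / 162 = -0.07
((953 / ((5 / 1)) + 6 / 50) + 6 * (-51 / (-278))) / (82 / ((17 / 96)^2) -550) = 192640753 / 2073747950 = 0.09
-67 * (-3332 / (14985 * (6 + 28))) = 6566 / 14985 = 0.44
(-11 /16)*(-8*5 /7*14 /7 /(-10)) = -11 /14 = -0.79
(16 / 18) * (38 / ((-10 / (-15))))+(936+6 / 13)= 38498 / 39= 987.13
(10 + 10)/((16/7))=35/4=8.75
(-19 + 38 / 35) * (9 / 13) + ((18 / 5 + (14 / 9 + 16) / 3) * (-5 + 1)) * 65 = -30342521 / 12285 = -2469.88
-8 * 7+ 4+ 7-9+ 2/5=-268/5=-53.60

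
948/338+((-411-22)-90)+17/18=-1579561/3042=-519.25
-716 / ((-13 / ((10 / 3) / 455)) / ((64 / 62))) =45824 / 110019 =0.42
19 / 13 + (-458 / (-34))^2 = 687224 / 3757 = 182.92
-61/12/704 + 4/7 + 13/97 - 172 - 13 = -1057190347/5736192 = -184.30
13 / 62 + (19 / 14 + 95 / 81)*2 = 185249 / 35154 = 5.27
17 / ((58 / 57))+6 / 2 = 1143 / 58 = 19.71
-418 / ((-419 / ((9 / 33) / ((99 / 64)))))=2432 / 13827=0.18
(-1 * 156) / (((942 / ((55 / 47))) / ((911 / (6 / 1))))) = -651365 / 22137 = -29.42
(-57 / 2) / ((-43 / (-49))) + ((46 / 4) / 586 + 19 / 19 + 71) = 1992803 / 50396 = 39.54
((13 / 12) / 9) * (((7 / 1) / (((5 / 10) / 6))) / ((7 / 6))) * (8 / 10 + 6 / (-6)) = -26 / 15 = -1.73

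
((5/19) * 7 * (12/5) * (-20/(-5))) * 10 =176.84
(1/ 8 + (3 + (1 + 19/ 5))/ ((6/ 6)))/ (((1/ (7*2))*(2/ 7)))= 15533/ 40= 388.32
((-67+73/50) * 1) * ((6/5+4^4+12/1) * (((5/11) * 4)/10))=-4410842/1375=-3207.89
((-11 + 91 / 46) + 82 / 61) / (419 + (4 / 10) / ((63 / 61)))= -6786045 / 370692242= -0.02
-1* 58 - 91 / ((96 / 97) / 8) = -9523 / 12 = -793.58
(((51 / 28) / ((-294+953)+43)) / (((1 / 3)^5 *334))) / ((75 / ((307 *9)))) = 422739 / 6078800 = 0.07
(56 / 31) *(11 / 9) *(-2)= -1232 / 279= -4.42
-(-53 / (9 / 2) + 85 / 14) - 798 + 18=-97561 / 126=-774.29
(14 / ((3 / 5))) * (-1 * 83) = -5810 / 3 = -1936.67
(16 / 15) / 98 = 0.01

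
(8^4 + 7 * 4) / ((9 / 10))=41240 / 9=4582.22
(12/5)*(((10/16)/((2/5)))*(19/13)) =285/52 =5.48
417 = 417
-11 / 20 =-0.55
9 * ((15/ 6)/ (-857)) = -45/ 1714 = -0.03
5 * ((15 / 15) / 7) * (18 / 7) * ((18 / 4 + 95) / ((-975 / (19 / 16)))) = -11343 / 50960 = -0.22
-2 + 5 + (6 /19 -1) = 44 /19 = 2.32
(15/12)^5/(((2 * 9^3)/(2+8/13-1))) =21875/6469632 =0.00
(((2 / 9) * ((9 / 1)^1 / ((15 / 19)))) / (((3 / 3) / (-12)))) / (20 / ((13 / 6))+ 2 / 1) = -988 / 365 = -2.71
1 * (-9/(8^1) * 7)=-63/8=-7.88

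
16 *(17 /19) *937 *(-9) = -2293776 /19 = -120725.05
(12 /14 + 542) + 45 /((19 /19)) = 587.86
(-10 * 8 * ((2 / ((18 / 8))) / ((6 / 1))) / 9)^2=102400 / 59049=1.73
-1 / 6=-0.17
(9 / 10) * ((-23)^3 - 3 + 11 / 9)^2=11994411361 / 90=133271237.34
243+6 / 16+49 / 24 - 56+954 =13721 / 12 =1143.42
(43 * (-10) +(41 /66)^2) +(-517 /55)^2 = -37162571 /108900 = -341.25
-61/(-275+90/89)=5429/24385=0.22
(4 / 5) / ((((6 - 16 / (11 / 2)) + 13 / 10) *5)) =88 / 2415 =0.04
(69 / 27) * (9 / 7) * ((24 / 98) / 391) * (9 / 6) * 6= 108 / 5831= 0.02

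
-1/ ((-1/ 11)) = 11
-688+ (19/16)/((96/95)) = -1054963/1536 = -686.82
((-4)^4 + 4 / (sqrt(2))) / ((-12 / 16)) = -1024 / 3-8 *sqrt(2) / 3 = -345.10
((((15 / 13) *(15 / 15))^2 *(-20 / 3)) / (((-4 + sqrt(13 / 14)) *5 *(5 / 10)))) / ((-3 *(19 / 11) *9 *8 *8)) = -1925 / 6097689 - 275 *sqrt(182) / 48781512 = -0.00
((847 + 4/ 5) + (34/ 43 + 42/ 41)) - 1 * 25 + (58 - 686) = 1733162/ 8815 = 196.62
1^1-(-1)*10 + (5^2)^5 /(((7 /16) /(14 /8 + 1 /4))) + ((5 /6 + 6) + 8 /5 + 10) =9375006181 /210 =44642886.58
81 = 81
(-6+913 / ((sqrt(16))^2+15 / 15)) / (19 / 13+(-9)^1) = -6.33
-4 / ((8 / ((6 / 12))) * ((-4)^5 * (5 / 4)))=1 / 5120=0.00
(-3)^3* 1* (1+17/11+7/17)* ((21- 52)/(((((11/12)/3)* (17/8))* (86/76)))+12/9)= 4905470556/1503667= 3262.34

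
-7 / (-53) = 7 / 53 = 0.13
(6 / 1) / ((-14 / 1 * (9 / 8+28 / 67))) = -1608 / 5789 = -0.28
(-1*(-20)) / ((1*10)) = 2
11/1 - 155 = -144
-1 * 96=-96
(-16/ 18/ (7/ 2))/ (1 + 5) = -8/ 189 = -0.04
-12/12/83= -1/83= -0.01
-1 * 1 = -1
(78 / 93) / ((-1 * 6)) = -13 / 93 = -0.14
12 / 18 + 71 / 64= 341 / 192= 1.78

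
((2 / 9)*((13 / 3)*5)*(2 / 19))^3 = 17576000 / 135005697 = 0.13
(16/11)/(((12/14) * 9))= 56/297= 0.19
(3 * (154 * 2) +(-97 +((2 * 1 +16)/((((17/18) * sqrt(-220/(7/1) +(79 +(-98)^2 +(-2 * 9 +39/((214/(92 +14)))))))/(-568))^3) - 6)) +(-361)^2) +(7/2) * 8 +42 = 131212 - 3602109028718592 * sqrt(5415280486)/64204438072170737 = 127083.40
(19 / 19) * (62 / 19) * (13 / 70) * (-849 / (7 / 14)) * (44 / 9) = -10036312 / 1995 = -5030.73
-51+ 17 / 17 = -50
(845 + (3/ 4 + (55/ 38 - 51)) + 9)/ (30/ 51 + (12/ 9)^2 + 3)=9362835/ 62396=150.06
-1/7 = -0.14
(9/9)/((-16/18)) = -9/8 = -1.12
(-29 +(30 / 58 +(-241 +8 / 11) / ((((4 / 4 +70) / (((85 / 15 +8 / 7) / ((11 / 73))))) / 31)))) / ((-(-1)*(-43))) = 756141773 / 6817349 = 110.91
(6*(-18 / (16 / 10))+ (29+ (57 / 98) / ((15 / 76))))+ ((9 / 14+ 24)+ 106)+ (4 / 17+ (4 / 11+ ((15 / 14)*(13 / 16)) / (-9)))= 420436559 / 4398240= 95.59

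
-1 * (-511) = 511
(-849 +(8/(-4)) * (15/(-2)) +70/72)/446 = -29989/16056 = -1.87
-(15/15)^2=-1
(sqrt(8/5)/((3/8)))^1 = 16 * sqrt(10)/15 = 3.37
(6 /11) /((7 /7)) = 6 /11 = 0.55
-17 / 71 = -0.24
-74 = -74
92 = 92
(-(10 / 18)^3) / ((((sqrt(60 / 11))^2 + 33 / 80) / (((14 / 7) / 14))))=-110000 / 26346789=-0.00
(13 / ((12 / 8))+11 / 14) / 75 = 397 / 3150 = 0.13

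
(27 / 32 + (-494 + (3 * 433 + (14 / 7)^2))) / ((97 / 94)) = 1218005 / 1552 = 784.80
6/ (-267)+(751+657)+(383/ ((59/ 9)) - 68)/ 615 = 909364613/ 645873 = 1407.96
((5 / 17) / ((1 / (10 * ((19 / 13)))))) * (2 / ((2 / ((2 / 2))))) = 950 / 221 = 4.30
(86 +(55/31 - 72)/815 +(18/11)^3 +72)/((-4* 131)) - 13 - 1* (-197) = 3236792142577/17620922660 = 183.69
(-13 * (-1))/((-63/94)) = -19.40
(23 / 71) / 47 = 23 / 3337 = 0.01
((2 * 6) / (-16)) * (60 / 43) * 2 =-90 / 43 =-2.09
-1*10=-10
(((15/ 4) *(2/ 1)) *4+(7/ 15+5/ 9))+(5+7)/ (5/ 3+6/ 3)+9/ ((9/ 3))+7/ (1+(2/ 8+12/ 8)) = 19721/ 495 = 39.84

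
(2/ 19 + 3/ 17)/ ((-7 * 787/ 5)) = -65/ 254201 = -0.00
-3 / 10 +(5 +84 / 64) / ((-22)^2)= -11111 / 38720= -0.29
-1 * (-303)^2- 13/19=-1744384/19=-91809.68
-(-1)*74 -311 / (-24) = 86.96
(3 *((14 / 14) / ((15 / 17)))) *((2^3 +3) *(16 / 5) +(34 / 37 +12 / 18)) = 347072 / 2775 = 125.07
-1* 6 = -6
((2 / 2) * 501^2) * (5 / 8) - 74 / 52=16314917 / 104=156874.20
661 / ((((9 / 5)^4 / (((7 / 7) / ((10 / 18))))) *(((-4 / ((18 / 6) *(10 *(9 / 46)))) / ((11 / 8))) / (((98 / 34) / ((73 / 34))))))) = -222674375 / 725328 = -307.00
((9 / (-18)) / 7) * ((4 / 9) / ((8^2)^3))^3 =-1 / 2872733612308955136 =-0.00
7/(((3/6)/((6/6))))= 14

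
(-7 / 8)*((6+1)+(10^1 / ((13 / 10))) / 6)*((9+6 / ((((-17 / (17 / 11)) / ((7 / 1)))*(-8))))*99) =-2828511 / 416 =-6799.31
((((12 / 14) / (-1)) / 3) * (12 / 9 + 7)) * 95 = -4750 / 21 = -226.19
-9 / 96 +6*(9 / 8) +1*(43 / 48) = 725 / 96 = 7.55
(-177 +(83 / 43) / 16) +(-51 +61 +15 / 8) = -113523 / 688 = -165.00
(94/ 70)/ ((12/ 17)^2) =13583/ 5040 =2.70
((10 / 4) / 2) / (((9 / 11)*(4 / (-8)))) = -55 / 18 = -3.06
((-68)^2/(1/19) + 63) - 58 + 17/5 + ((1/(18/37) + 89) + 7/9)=2638687/30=87956.23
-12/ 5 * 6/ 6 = -12/ 5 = -2.40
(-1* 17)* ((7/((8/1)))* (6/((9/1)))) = -119/12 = -9.92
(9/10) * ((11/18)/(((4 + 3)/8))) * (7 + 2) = 198/35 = 5.66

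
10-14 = -4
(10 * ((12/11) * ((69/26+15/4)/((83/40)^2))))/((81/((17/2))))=5032000/2955381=1.70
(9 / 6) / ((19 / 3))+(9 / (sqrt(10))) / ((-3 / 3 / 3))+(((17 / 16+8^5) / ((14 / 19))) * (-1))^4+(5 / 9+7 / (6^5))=45468463216115911126665386415065 / 11623902216192-27 * sqrt(10) / 10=3911635040492573694.55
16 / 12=4 / 3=1.33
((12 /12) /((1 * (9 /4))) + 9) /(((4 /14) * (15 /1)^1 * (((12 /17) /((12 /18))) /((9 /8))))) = 2023 /864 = 2.34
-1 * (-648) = 648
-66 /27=-22 /9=-2.44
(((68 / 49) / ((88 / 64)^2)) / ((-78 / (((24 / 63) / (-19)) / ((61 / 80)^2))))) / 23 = 111411200 / 7895987626527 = 0.00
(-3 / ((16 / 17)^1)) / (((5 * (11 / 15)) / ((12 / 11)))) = -459 / 484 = -0.95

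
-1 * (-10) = 10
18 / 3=6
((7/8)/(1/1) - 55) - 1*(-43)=-89/8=-11.12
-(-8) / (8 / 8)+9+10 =27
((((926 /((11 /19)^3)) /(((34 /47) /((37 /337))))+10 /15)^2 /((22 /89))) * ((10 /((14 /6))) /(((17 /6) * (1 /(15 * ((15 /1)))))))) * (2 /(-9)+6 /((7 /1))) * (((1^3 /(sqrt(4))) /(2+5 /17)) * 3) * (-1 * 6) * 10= -7342360293830248016472300000 /407423310169682807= -18021453634.48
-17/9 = -1.89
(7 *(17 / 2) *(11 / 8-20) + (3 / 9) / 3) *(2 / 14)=-158.30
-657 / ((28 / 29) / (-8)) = 38106 / 7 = 5443.71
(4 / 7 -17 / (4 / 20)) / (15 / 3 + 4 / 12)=-1773 / 112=-15.83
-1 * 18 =-18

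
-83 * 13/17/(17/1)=-1079/289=-3.73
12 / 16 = 3 / 4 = 0.75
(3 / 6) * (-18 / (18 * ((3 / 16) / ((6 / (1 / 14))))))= -224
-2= -2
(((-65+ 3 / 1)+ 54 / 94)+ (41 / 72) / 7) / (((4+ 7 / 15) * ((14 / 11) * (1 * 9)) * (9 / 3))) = -79921655 / 199974096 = -0.40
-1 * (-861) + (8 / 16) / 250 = 861.00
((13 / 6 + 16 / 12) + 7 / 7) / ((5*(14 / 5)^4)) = 1125 / 76832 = 0.01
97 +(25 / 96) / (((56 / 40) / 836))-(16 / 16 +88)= 27469 / 168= 163.51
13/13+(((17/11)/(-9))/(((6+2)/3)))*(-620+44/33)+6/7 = 28895/693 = 41.70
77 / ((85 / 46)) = 3542 / 85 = 41.67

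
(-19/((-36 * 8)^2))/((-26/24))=19/89856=0.00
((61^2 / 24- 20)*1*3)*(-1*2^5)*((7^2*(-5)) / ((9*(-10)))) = -317618 / 9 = -35290.89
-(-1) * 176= 176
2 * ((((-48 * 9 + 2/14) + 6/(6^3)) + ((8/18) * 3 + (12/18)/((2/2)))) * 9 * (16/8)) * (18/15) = -649902/35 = -18568.63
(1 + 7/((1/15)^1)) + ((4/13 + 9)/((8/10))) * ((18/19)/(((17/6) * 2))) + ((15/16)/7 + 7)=54120289/470288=115.08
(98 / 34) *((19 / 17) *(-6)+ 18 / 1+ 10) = 17738 / 289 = 61.38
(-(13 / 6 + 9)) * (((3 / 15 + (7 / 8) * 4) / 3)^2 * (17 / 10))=-28.88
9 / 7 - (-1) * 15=114 / 7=16.29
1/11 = 0.09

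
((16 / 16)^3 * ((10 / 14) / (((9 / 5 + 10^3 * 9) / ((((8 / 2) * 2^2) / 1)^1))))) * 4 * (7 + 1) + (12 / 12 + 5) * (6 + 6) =22697336 / 315063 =72.04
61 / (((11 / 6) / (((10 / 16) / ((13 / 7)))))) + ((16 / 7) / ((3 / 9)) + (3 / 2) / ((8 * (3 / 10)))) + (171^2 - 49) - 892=226775987 / 8008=28318.68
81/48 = 27/16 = 1.69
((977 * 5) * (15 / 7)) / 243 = 24425 / 567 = 43.08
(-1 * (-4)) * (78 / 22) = 156 / 11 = 14.18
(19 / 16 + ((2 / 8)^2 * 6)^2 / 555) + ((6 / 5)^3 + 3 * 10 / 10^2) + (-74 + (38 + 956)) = 273271863 / 296000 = 923.22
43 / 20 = 2.15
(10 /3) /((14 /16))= 80 /21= 3.81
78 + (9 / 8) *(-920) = -957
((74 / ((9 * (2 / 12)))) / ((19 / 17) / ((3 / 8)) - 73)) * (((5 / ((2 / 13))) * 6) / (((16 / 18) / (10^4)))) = -5519475000 / 3571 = -1545638.48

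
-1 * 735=-735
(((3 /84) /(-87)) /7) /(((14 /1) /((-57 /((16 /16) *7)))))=19 /557032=0.00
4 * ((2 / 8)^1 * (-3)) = -3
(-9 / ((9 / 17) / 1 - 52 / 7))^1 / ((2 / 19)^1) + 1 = 21991 / 1642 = 13.39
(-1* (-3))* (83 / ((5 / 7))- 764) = -9717 / 5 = -1943.40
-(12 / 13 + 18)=-246 / 13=-18.92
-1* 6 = -6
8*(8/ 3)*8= 512/ 3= 170.67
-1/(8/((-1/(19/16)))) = 2/19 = 0.11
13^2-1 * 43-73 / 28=3455 / 28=123.39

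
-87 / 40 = -2.18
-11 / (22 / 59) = -59 / 2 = -29.50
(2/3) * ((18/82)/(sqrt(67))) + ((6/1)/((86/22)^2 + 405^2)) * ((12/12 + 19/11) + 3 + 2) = 0.02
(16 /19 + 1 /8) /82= 0.01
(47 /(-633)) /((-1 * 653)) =47 /413349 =0.00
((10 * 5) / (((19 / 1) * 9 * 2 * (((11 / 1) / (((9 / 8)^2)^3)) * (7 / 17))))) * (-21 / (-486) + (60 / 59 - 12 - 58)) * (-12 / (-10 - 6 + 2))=-612456173325 / 158392385536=-3.87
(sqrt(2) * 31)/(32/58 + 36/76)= 17081 * sqrt(2)/565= 42.75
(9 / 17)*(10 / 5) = 18 / 17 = 1.06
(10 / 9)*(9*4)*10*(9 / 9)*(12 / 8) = 600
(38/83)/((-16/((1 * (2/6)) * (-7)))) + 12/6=4117/1992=2.07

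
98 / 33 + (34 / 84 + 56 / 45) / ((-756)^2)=11762222309 / 3960744480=2.97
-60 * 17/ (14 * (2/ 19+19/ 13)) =-41990/ 903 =-46.50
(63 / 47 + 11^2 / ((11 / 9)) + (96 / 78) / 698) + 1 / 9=192785051 / 1919151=100.45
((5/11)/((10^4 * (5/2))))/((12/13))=13/660000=0.00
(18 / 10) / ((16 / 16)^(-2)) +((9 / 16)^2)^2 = 622629 / 327680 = 1.90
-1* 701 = -701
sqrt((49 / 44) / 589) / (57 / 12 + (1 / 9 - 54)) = -126 *sqrt(6479) / 11461351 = -0.00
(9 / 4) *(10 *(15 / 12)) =225 / 8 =28.12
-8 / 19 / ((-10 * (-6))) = -2 / 285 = -0.01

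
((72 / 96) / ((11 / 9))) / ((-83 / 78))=-1053 / 1826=-0.58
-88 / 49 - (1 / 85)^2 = -635849 / 354025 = -1.80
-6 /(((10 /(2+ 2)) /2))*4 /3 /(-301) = 32 /1505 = 0.02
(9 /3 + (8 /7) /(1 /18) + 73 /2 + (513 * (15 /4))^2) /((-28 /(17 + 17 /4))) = -2808699.12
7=7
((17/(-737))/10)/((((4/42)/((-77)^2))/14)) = -1346961/670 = -2010.39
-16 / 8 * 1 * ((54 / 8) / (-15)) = 9 / 10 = 0.90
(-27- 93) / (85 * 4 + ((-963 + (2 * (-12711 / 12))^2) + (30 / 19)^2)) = -173280 / 6479836997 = -0.00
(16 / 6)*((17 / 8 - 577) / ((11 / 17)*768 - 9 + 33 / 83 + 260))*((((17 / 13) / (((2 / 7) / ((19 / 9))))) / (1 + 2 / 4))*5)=-429007495 / 6502158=-65.98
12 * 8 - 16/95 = 9104/95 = 95.83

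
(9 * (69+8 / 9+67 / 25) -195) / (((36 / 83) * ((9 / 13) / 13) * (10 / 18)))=160651231 / 4500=35700.27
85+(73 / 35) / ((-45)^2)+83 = 11907073 / 70875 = 168.00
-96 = -96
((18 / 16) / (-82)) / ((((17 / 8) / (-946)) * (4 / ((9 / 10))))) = 1.37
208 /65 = 16 /5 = 3.20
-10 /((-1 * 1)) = 10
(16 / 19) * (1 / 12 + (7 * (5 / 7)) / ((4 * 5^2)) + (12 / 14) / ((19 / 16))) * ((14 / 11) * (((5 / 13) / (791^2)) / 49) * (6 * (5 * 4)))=2183680 / 1582676982887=0.00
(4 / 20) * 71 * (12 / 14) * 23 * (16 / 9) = 52256 / 105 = 497.68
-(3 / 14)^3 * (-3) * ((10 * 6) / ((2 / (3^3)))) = 32805 / 1372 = 23.91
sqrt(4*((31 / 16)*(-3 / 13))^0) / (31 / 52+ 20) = 104 / 1071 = 0.10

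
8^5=32768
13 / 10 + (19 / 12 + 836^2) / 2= 41934011 / 120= 349450.09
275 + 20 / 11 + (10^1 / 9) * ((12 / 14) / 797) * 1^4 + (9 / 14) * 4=51437803 / 184107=279.39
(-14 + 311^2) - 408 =96299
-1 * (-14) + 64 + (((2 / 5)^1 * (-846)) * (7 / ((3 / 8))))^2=997551006 / 25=39902040.24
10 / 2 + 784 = 789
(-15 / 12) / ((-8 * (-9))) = -5 / 288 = -0.02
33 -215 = -182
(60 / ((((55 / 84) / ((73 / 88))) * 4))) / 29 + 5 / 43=232847 / 301774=0.77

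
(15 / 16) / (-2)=-15 / 32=-0.47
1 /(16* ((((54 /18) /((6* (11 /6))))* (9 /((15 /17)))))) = 55 /2448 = 0.02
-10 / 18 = -5 / 9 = -0.56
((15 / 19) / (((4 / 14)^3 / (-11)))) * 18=-6702.04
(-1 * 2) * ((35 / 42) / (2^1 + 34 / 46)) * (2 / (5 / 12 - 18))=920 / 13293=0.07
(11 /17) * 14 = 154 /17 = 9.06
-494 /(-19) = 26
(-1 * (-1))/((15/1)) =1/15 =0.07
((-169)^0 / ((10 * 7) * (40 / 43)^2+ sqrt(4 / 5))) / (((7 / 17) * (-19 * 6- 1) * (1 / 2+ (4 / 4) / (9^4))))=-1649855304000 / 2366364255407851+ 381322807137 * sqrt(5) / 82822748939274785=-0.00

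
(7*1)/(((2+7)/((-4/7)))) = -4/9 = -0.44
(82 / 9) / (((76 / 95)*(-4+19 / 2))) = 205 / 99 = 2.07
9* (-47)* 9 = -3807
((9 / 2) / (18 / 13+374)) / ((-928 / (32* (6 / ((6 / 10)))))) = -0.00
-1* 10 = -10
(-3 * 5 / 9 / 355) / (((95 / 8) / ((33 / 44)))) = -2 / 6745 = -0.00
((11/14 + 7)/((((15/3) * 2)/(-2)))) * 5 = -109/14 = -7.79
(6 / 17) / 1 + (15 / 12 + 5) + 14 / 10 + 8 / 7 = 21767 / 2380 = 9.15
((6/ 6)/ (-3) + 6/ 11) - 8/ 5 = -229/ 165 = -1.39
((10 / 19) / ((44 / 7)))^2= 0.01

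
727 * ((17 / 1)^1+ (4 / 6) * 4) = 42893 / 3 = 14297.67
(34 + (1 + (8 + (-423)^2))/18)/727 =9975/727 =13.72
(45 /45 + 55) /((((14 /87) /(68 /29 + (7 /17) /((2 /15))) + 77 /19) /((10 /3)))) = 8142640 /178073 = 45.73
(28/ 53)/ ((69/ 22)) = 616/ 3657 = 0.17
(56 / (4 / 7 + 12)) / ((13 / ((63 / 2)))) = 3087 / 286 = 10.79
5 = 5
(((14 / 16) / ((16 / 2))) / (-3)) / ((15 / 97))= -679 / 2880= -0.24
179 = 179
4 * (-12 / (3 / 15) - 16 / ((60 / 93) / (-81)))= 38976 / 5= 7795.20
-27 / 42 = -9 / 14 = -0.64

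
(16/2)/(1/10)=80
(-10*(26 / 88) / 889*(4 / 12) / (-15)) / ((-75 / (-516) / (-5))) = -1118 / 440055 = -0.00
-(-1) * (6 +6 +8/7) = 92/7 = 13.14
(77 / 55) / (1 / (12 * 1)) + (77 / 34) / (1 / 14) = 4123 / 85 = 48.51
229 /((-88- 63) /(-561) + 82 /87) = 1241867 /6571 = 188.99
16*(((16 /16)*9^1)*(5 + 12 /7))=6768 /7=966.86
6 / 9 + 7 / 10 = 41 / 30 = 1.37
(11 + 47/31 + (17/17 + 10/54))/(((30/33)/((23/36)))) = 725351/75330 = 9.63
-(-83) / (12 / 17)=1411 / 12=117.58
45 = 45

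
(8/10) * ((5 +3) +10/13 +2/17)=7856/1105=7.11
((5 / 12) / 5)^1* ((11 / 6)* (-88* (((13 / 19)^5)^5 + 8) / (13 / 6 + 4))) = -60065934434562462370836461647350590 / 3443830340465475312854555580378463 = -17.44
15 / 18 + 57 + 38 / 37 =13067 / 222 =58.86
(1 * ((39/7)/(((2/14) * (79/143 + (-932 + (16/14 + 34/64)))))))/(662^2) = -104104/1087666937061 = -0.00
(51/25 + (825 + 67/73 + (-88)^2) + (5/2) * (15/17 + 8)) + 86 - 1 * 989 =477236707/62050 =7691.16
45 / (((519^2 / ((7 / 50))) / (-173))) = -7 / 1730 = -0.00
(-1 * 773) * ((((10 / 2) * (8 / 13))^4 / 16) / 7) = -123680000 / 199927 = -618.63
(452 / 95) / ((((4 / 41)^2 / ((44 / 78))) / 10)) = 2089483 / 741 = 2819.82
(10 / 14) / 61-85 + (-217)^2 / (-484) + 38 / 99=-338328323 / 1860012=-181.90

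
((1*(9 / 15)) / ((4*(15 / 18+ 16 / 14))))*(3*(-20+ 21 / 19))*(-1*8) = 271404 / 7885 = 34.42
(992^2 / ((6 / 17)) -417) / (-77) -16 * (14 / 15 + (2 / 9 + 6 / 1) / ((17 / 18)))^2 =-185806563743 / 5006925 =-37109.92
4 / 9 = 0.44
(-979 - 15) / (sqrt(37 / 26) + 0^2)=-994 * sqrt(962) / 37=-833.24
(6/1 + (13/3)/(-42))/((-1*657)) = -0.01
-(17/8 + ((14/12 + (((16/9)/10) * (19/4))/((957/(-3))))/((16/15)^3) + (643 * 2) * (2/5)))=-6761571741/13066240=-517.48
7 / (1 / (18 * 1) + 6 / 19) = 2394 / 127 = 18.85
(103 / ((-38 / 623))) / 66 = -64169 / 2508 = -25.59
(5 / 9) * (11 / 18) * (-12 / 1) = -110 / 27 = -4.07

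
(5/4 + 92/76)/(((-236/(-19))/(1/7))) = 187/6608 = 0.03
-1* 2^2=-4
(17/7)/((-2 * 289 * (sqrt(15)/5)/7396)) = -3698 * sqrt(15)/357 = -40.12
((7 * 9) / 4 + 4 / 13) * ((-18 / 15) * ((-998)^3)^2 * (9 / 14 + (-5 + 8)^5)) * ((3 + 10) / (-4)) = 105531645602753164903644 / 7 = 15075949371821880700520.57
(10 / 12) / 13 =5 / 78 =0.06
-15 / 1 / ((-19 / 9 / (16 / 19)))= 5.98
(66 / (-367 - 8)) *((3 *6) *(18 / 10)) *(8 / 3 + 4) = -4752 / 125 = -38.02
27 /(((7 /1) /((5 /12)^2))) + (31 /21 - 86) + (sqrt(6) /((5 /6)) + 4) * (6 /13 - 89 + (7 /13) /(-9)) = -698.67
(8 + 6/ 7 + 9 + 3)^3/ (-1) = -3112136/ 343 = -9073.28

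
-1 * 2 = -2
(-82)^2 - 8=6716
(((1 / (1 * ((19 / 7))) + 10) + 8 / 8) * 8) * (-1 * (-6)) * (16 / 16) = 10368 / 19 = 545.68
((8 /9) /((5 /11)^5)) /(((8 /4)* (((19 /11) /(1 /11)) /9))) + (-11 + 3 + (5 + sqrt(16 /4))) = 584829 /59375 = 9.85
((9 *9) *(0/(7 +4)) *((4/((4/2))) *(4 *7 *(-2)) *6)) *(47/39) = 0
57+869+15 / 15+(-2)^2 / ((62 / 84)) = 28905 / 31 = 932.42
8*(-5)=-40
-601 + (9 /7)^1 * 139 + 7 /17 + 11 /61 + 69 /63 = -9159371 /21777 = -420.60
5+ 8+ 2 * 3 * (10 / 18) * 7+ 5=124 / 3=41.33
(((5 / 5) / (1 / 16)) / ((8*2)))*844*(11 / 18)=4642 / 9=515.78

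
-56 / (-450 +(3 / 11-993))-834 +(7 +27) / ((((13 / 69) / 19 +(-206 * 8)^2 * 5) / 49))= -117809365195074496 / 141264827066355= -833.96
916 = 916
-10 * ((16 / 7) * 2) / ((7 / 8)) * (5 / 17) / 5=-2560 / 833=-3.07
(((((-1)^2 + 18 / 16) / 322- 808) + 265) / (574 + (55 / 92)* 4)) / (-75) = 1398751 / 111358800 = 0.01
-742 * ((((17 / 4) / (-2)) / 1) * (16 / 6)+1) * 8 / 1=83104 / 3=27701.33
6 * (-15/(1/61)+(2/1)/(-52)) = -71373/13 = -5490.23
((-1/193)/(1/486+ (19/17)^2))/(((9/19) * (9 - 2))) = -296514/237417985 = -0.00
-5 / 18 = -0.28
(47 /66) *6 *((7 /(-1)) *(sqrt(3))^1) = -329 *sqrt(3) /11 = -51.80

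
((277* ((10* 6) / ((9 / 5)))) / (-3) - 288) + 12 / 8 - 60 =-61637 / 18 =-3424.28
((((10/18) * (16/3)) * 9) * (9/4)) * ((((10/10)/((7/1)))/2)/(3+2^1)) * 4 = 24/7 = 3.43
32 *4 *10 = 1280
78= 78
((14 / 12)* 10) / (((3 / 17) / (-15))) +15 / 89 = -264730 / 267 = -991.50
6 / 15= 2 / 5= 0.40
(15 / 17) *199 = 175.59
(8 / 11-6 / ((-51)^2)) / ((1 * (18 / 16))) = 55312 / 85833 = 0.64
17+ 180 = 197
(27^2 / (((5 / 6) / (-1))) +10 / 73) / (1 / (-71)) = 22666892 / 365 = 62101.07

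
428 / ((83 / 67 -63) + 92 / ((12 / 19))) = 86028 / 16865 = 5.10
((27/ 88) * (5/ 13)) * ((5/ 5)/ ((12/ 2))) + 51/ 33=3581/ 2288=1.57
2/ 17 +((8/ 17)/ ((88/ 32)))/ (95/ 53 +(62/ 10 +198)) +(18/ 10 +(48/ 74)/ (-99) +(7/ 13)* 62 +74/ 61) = 13668833511791/ 374389546245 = 36.51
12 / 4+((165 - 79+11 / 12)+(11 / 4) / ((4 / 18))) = 2455 / 24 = 102.29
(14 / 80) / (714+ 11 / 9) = 63 / 257480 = 0.00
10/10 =1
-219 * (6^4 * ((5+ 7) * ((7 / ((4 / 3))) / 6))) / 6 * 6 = -2980152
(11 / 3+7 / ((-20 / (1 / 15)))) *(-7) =-7651 / 300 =-25.50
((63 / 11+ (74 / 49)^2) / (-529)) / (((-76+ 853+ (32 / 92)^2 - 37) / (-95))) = 20092405 / 10340540364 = 0.00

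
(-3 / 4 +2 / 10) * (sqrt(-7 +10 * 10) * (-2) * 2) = 11 * sqrt(93) / 5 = 21.22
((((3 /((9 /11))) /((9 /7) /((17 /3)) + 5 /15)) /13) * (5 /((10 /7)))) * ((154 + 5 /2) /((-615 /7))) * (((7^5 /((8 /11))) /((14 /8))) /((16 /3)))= -530230748663 /68224000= -7771.91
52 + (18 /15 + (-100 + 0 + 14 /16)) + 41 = -197 /40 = -4.92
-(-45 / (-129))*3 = -45 / 43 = -1.05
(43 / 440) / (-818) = -43 / 359920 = -0.00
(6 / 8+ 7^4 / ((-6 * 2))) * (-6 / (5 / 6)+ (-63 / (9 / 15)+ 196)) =-250562 / 15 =-16704.13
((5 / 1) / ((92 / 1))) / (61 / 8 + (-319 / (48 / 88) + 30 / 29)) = -870 / 9223391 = -0.00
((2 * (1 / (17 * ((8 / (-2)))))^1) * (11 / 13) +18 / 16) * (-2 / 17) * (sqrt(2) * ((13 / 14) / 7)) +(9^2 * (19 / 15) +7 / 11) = 5678 / 55 - 1945 * sqrt(2) / 113288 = 103.21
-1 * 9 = -9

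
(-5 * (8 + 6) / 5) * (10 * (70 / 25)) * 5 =-1960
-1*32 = -32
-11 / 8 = -1.38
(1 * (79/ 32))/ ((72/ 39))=1027/ 768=1.34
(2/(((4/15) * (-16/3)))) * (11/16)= -495/512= -0.97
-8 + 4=-4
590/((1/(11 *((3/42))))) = 463.57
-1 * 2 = -2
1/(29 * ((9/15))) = 5/87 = 0.06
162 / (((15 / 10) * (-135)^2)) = 4 / 675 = 0.01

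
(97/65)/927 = 97/60255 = 0.00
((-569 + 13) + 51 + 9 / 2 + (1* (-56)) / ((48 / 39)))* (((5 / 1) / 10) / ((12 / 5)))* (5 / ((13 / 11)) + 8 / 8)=-595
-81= -81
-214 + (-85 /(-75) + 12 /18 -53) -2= -1336 /5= -267.20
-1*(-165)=165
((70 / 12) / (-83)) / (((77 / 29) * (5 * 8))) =-29 / 43824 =-0.00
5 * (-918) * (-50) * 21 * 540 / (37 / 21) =54653130000 / 37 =1477111621.62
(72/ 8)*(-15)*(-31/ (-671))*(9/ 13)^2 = -338985/ 113399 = -2.99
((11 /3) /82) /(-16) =-11 /3936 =-0.00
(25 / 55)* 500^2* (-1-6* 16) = -121250000 / 11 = -11022727.27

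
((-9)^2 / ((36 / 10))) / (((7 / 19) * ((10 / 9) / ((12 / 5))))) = 4617 / 35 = 131.91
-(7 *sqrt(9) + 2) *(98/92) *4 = -98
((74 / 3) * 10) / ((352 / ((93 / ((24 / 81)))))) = 154845 / 704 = 219.95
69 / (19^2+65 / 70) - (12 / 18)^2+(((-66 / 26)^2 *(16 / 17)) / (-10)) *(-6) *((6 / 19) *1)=1238178934 / 1382961645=0.90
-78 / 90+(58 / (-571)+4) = 25967 / 8565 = 3.03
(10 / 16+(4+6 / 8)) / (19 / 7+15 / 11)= 3311 / 2512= 1.32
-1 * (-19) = 19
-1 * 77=-77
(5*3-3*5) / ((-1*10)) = 0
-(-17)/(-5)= -17/5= -3.40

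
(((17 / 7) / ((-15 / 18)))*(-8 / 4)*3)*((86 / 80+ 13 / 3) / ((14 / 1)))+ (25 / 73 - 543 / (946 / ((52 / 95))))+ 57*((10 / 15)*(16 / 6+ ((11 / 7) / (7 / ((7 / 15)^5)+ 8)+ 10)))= 3666461780727251521 / 7508615289275100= 488.30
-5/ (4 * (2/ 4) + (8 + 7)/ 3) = -5/ 7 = -0.71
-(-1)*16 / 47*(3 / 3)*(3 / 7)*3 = 144 / 329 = 0.44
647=647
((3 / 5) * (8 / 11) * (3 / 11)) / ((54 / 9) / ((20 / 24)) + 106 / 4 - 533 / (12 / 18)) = -72 / 463309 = -0.00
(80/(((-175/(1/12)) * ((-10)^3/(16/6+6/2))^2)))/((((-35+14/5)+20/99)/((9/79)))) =9537/2189741750000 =0.00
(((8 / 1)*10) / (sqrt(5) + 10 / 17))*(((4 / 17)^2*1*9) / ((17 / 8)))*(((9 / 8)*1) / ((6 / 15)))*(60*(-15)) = 466560000 / 77741 - 46656000*sqrt(5) / 4573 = -16812.00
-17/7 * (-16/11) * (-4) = -1088/77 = -14.13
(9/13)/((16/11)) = 99/208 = 0.48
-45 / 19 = -2.37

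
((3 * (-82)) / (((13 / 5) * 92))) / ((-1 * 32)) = 615 / 19136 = 0.03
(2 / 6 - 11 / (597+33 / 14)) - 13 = -12.69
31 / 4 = 7.75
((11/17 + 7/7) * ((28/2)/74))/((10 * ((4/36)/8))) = 7056/3145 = 2.24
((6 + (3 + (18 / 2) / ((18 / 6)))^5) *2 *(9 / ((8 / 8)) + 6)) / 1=233460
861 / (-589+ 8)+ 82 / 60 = -287 / 2490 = -0.12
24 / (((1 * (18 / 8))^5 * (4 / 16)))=32768 / 19683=1.66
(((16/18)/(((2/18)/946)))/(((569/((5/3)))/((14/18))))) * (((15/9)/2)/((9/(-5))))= -3311000/414801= -7.98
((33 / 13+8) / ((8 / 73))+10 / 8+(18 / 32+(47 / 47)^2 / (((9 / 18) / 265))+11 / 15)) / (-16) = -1961573 / 49920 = -39.29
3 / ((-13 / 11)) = -33 / 13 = -2.54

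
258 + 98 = 356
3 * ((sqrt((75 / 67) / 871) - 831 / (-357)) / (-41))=-831 / 4879 - 15 * sqrt(39) / 35711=-0.17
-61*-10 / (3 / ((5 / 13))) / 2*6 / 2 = 1525 / 13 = 117.31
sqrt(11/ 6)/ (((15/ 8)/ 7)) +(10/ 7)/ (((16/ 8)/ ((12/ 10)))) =6/ 7 +28 * sqrt(66)/ 45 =5.91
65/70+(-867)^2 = 10523659/14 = 751689.93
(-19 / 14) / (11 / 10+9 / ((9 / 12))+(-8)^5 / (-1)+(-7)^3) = -95 / 2270667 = -0.00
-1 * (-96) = 96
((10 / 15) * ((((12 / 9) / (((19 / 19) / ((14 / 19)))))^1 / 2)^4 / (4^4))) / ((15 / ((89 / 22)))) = 213689 / 5225220495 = 0.00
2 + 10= 12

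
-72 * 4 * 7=-2016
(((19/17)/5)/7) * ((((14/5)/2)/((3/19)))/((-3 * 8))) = -361/30600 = -0.01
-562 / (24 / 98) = -13769 / 6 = -2294.83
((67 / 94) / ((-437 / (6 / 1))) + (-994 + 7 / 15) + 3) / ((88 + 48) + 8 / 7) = -7.22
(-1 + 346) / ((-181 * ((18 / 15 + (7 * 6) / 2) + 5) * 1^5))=-1725 / 24616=-0.07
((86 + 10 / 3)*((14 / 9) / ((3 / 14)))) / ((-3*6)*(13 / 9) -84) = -26264 / 4455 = -5.90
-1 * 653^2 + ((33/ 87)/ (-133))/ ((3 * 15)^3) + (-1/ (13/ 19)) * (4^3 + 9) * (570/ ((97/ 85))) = -212604341152382246/ 443202566625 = -479700.16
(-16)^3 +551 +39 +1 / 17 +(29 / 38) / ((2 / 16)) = -1130447 / 323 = -3499.84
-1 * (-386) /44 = 193 /22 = 8.77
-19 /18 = -1.06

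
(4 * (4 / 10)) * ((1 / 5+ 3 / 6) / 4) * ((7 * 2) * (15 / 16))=147 / 40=3.68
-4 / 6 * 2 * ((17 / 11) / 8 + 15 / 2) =-677 / 66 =-10.26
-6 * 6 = -36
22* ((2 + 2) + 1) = 110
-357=-357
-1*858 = -858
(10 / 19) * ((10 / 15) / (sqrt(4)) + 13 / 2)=205 / 57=3.60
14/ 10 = 7/ 5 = 1.40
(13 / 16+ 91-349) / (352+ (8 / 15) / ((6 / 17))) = -185175 / 254528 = -0.73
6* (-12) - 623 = -695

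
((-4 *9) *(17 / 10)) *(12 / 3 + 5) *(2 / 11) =-100.15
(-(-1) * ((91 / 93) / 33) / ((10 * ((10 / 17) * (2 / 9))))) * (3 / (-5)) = -4641 / 341000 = -0.01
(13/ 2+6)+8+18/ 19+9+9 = 1499/ 38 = 39.45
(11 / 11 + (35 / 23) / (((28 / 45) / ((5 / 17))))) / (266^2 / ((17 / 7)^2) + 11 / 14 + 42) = 319991 / 2240739442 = 0.00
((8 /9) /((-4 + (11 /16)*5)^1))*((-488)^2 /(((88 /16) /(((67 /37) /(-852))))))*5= 5105807360 /7021971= 727.12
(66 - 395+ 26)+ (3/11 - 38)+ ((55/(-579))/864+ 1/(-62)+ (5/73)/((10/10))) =-4242382606763/12452872608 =-340.68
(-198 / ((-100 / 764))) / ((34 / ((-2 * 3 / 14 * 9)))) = -510543 / 2975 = -171.61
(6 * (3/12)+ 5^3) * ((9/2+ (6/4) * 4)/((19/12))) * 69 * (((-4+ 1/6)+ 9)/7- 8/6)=-1309275/38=-34454.61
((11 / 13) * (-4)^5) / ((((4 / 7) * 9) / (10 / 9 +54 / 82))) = -12871936 / 43173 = -298.15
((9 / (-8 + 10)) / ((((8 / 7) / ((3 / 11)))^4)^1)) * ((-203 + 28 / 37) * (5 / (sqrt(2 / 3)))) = -65488559535 * sqrt(6) / 8875491328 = -18.07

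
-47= -47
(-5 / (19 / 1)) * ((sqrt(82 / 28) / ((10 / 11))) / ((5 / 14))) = -1.39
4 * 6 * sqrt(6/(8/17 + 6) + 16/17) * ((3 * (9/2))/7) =324 * sqrt(1633445)/6545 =63.27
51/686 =0.07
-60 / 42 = -10 / 7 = -1.43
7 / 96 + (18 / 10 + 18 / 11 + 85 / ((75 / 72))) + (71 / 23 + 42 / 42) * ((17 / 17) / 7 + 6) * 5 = 179058497 / 850080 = 210.64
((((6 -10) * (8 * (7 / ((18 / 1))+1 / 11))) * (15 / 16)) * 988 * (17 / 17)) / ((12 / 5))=-5925.51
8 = 8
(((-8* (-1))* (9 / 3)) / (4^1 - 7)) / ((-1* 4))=2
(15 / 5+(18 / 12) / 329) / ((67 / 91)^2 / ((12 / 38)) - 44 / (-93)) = 217507563 / 158519203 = 1.37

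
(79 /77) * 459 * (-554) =-260890.83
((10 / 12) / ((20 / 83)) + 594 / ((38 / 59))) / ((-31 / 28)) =-2954903 / 3534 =-836.14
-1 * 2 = -2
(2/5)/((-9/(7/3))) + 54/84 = 1019/1890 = 0.54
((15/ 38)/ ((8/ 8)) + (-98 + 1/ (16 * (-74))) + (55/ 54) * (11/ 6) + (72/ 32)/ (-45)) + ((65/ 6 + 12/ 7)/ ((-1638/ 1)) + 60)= -207749569243/ 5803630560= -35.80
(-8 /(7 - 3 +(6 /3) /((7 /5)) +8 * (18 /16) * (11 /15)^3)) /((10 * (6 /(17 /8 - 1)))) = -1575 /94268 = -0.02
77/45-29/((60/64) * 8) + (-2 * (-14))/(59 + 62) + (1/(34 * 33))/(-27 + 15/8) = -1325947/689095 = -1.92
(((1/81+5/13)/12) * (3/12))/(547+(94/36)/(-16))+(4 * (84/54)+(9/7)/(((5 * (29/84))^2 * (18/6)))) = 7398854576636/1162233384975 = 6.37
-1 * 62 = -62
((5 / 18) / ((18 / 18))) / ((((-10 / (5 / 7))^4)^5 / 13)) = 65 / 1506028597655126428090368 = 0.00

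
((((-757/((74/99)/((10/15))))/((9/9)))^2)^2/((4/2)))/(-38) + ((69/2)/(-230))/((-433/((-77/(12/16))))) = -2734127663.06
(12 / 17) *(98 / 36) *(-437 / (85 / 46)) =-1969996 / 4335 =-454.44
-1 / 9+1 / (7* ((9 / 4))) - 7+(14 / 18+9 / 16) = -5753 / 1008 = -5.71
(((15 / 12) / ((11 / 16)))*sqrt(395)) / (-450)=-2*sqrt(395) / 495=-0.08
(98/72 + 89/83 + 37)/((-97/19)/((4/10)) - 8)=-2238713/1178766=-1.90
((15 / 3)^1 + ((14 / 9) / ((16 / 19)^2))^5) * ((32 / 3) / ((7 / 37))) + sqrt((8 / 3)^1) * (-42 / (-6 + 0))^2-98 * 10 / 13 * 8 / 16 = 98 * sqrt(6) / 3 + 53791666925089954687 / 17309123003547648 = 3187.72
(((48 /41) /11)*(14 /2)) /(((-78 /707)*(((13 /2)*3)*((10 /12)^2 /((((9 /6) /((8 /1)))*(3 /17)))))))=-534492 /32393075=-0.02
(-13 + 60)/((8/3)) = 141/8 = 17.62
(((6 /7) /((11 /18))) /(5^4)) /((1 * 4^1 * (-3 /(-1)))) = 9 /48125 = 0.00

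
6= 6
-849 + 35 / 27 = -22888 / 27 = -847.70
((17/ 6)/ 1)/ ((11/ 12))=34/ 11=3.09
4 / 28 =1 / 7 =0.14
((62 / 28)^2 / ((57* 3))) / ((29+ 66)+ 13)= 961 / 3619728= 0.00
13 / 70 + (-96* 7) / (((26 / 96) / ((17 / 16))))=-2398871 / 910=-2636.12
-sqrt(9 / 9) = -1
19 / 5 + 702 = 3529 / 5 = 705.80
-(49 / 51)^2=-0.92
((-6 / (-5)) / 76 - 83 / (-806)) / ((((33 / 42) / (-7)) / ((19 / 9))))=-445606 / 199485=-2.23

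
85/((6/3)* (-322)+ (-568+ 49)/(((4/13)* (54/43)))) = -1224/28615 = -0.04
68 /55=1.24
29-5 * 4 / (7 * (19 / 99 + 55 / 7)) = 79891 / 2789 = 28.65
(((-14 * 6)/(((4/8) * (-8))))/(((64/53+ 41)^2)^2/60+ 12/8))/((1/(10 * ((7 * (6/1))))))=596520363600/3577488217693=0.17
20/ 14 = 10/ 7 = 1.43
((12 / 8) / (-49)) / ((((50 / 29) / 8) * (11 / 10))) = -348 / 2695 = -0.13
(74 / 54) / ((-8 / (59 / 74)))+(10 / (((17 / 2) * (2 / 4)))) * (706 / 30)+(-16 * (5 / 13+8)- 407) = -46391551 / 95472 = -485.92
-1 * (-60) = 60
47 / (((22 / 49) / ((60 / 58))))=34545 / 319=108.29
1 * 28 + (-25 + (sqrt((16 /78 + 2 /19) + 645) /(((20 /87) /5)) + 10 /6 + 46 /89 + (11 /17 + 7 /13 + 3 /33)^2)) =10749947827 /1577906187 + 145 * sqrt(14173107) /988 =559.33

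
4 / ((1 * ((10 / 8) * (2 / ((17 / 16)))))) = 17 / 10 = 1.70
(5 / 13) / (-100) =-1 / 260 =-0.00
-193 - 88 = -281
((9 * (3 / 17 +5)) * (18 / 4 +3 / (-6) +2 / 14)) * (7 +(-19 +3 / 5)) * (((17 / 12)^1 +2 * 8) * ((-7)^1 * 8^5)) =747158962176 / 85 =8790105437.36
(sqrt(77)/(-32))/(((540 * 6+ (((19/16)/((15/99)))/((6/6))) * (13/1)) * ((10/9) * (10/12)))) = -9 * sqrt(77)/891170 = -0.00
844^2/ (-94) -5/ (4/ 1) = -1424907/ 188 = -7579.29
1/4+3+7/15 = 223/60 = 3.72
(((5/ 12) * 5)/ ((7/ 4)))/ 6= 25/ 126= 0.20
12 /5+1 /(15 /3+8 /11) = 811 /315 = 2.57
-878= -878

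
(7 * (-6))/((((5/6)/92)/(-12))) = 278208/5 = 55641.60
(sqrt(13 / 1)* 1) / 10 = sqrt(13) / 10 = 0.36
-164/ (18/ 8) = -656/ 9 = -72.89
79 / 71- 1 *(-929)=66038 / 71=930.11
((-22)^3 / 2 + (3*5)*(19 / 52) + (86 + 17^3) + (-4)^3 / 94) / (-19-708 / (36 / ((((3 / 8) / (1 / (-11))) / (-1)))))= 1565138 / 489411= 3.20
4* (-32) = -128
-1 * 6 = -6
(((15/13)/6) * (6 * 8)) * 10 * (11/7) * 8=105600/91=1160.44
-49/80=-0.61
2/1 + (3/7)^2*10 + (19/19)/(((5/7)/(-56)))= -18268/245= -74.56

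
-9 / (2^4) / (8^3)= -9 / 8192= -0.00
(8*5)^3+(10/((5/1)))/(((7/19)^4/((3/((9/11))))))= 463859062/7203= 64398.04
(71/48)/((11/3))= 0.40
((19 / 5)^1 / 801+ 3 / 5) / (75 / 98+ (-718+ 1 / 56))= -949424 / 1126001745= -0.00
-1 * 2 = -2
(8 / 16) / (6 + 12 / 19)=0.08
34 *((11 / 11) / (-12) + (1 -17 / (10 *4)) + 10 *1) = 21403 / 60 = 356.72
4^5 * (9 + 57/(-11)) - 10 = 42898/11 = 3899.82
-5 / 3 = -1.67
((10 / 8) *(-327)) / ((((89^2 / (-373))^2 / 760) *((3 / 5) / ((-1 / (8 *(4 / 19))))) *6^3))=684323377625 / 216837184896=3.16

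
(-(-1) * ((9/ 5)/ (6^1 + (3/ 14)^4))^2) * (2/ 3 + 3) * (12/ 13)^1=584412466176/ 1919874411325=0.30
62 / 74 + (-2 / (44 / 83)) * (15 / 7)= -41291 / 5698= -7.25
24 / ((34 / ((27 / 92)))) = 81 / 391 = 0.21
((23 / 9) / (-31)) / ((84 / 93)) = -23 / 252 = -0.09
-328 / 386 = -0.85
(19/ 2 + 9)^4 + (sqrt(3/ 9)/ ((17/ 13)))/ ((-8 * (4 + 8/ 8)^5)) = 1874161/ 16 - 13 * sqrt(3)/ 1275000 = 117135.06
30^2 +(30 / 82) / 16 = 900.02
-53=-53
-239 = -239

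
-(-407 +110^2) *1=-11693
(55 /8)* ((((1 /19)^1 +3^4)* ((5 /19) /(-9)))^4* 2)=48335431375000000 /111429157112001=433.78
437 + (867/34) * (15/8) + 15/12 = 7777/16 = 486.06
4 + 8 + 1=13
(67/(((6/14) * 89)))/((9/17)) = 7973/2403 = 3.32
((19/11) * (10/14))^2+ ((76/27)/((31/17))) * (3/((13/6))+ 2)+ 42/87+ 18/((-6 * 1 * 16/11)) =5.17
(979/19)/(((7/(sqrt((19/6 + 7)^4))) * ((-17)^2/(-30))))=-18214295/230622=-78.98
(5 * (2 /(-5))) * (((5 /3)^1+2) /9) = -22 /27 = -0.81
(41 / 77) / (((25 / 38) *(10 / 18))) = 14022 / 9625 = 1.46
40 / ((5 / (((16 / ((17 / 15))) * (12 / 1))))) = 23040 / 17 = 1355.29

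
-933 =-933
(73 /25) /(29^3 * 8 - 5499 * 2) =73 /4602850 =0.00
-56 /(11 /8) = -448 /11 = -40.73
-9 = -9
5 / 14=0.36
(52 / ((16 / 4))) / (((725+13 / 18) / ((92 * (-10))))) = -215280 / 13063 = -16.48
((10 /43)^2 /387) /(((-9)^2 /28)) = 2800 /57960603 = 0.00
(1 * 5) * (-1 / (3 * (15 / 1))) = -1 / 9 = -0.11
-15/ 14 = -1.07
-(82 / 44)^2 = -1681 / 484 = -3.47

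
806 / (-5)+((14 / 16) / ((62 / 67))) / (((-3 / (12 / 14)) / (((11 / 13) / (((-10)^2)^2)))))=-5197088737 / 32240000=-161.20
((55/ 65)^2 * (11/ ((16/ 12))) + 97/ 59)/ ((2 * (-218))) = -301159/ 17389424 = -0.02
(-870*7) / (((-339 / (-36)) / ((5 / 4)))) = -91350 / 113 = -808.41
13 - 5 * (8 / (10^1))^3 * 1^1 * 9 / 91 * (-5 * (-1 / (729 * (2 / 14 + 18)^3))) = 140201571299 / 10784736495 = 13.00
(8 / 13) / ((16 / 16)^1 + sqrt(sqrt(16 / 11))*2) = -128*sqrt(11) / 3185-88 / 3185 + 32*11^(3 / 4) / 3185 + 512*11^(1 / 4) / 3185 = 0.19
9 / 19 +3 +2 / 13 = 896 / 247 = 3.63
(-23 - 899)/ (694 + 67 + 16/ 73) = -67306/ 55569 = -1.21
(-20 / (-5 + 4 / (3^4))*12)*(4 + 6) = 194400 / 401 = 484.79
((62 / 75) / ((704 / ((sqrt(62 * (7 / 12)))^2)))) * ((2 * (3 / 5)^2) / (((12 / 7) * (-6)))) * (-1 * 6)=47089 / 2640000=0.02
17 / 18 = 0.94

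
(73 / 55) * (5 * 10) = 730 / 11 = 66.36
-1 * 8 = -8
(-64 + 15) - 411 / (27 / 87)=-4120 / 3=-1373.33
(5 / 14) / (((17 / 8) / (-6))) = -120 / 119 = -1.01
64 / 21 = 3.05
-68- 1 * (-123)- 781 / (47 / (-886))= 694551 / 47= 14777.68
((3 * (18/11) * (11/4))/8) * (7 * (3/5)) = 567/80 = 7.09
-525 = -525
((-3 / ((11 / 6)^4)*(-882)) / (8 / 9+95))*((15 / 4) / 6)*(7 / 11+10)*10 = 22568527800 / 138987013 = 162.38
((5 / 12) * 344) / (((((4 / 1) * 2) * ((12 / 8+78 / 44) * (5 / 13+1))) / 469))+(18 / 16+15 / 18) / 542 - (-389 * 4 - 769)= 8807129569 / 2107296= 4179.35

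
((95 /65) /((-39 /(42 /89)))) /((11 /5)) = -1330 /165451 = -0.01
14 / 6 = 2.33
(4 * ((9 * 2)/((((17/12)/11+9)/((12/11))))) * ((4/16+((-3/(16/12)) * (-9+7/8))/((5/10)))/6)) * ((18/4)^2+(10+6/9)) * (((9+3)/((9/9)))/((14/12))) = 20228616/1205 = 16787.23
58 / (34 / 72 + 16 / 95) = 198360 / 2191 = 90.53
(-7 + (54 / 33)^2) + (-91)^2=1001478 / 121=8276.68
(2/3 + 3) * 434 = 4774/3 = 1591.33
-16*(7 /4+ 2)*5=-300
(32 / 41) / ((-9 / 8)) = -256 / 369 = -0.69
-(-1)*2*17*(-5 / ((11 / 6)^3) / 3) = -12240 / 1331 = -9.20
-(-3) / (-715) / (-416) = 0.00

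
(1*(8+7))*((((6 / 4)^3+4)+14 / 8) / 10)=219 / 16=13.69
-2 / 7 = -0.29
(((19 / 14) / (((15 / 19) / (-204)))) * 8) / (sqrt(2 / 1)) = -49096 * sqrt(2) / 35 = -1983.78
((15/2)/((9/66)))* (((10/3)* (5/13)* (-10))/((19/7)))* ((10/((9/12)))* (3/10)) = -770000/741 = -1039.14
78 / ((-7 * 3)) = -26 / 7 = -3.71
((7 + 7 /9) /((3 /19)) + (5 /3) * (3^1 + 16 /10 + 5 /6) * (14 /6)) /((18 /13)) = 16471 /324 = 50.84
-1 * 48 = -48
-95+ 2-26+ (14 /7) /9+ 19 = -898 /9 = -99.78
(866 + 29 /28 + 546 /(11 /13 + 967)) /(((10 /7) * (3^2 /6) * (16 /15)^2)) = 254709965 /715776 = 355.85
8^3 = 512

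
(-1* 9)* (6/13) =-54/13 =-4.15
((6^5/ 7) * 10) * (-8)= -622080/ 7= -88868.57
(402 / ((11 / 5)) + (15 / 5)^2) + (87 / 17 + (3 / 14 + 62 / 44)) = 259795 / 1309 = 198.47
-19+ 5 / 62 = -1173 / 62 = -18.92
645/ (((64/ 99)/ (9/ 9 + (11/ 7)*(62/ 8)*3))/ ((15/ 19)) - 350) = -1006674075/ 546223202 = -1.84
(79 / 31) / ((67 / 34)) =2686 / 2077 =1.29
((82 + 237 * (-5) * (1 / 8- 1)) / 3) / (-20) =-8951 / 480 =-18.65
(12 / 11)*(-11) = -12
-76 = -76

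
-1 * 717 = -717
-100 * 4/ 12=-100/ 3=-33.33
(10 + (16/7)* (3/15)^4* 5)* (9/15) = 6.01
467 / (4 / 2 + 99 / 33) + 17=110.40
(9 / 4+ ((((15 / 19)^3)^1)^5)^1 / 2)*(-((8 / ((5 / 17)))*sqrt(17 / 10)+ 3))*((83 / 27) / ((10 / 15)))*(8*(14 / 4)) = -301810240217165320285946*sqrt(170) / 379528175746869957475 - 26630315313279292966407 / 30362254059749596598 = -11245.55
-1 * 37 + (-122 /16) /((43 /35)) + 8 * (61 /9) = 11.02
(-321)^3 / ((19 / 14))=-463066254 / 19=-24371908.11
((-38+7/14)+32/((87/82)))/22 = -1277/3828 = -0.33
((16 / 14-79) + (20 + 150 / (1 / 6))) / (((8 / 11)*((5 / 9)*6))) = 38907 / 112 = 347.38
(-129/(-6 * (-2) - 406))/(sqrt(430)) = 3 * sqrt(430)/3940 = 0.02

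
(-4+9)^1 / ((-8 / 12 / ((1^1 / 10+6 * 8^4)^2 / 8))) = -566235648.01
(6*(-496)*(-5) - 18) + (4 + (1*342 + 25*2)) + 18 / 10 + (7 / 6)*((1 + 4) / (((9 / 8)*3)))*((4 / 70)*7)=6180499 / 405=15260.49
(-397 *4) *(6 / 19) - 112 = -11656 / 19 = -613.47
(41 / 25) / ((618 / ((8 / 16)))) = 41 / 30900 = 0.00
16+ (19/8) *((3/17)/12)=8723/544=16.03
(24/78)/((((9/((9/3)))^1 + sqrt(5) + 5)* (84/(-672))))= -256/767 + 32* sqrt(5)/767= -0.24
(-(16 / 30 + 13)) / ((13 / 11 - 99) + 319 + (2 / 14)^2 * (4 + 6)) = -109417 / 1789905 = -0.06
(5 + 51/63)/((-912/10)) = -305/4788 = -0.06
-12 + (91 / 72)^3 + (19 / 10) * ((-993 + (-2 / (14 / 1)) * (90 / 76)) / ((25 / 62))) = -4689.79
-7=-7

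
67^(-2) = 1 / 4489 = 0.00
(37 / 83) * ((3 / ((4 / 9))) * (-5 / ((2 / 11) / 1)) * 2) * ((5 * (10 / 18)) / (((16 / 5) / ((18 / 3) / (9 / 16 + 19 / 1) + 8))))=-248015625 / 207832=-1193.35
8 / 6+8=28 / 3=9.33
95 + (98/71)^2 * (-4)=87.38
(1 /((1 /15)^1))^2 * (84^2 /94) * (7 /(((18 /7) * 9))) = 240100 /47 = 5108.51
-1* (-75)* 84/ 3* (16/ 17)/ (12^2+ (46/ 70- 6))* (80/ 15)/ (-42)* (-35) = 15680000/ 247503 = 63.35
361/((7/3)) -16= 971/7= 138.71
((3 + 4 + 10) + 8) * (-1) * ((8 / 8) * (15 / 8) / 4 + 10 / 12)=-3125 / 96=-32.55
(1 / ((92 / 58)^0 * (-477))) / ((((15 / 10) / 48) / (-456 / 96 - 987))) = 31736 / 477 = 66.53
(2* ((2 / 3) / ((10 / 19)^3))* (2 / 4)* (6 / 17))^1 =6859 / 4250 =1.61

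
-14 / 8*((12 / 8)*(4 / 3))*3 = -21 / 2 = -10.50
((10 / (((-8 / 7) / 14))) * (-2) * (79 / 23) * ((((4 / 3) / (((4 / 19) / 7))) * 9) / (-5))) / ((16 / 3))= -4633587 / 368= -12591.27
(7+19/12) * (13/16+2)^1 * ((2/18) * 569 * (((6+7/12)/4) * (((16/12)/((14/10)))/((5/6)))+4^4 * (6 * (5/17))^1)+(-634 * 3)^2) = 12066977417165/137088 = 88023586.43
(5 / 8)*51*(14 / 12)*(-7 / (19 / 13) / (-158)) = 54145 / 48032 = 1.13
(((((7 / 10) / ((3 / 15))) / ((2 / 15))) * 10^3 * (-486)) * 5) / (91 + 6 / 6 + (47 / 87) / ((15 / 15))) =-5549512500 / 8051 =-689294.81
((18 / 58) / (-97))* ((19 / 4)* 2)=-171 / 5626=-0.03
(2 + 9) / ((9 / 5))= 55 / 9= 6.11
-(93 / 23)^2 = -8649 / 529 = -16.35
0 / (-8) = 0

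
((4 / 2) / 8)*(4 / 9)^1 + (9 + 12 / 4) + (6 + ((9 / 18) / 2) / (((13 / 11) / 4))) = 2218 / 117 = 18.96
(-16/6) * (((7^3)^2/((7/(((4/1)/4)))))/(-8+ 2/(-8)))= 537824/99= 5432.57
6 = 6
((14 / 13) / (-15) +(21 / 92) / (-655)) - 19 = -44822207 / 2350140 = -19.07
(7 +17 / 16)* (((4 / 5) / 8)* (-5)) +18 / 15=-453 / 160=-2.83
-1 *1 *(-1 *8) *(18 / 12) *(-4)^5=-12288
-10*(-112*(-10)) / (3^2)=-11200 / 9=-1244.44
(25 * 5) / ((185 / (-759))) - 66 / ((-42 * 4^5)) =-136012393 / 265216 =-512.84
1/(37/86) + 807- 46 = 28243/37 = 763.32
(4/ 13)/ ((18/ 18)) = 4/ 13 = 0.31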